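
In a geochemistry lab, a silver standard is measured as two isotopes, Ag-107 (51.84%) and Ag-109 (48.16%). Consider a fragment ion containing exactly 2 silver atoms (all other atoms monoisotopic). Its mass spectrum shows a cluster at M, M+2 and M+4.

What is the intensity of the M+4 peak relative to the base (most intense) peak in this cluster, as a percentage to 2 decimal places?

46.45%

Term probabilities: M 0.2687, M+2 0.4993, M+4 0.2319. Base peak = M+2.
P(M+2) = C(2,1) × 0.5184^1 × 0.4816^1 = 2 × 0.5184 × 0.4816 = 0.499323 (base)
P(M+4) = C(2,2) × 0.5184^0 × 0.4816^2 = 1 × 1.0000 × 0.23193856 = 0.231939
Relative intensity = 0.231939 / 0.499323 × 100 = 46.45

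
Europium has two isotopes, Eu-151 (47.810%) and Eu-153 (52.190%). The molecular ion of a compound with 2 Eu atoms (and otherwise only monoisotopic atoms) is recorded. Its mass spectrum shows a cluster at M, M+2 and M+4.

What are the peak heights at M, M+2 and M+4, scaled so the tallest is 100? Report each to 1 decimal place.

45.8 : 100.0 : 54.6

Expanding (0.47810 + 0.52190)^2:
P(M) = 0.47810^2 = 0.228580
P(M+2) = 2 × 0.47810^1 × 0.52190^1 = 0.499041
P(M+4) = 0.52190^2 = 0.272380
The M+2 peak is largest (0.499041); scaling to 100 gives 45.8 : 100.0 : 54.6.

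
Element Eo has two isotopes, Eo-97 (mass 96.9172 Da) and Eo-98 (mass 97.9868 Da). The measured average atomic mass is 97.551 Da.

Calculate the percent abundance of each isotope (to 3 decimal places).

Let x be the fractional abundance of Eo-97; then Eo-98 has abundance 1 − x.
96.9172·x + 97.9868·(1 − x) = 97.551
(96.9172 − 97.9868)·x = 97.551 − 97.9868
x = -0.4358 / -1.0696 = 0.40744 → 40.744% Eo-97, 59.256% Eo-98.

Eo-97: 40.744%, Eo-98: 59.256%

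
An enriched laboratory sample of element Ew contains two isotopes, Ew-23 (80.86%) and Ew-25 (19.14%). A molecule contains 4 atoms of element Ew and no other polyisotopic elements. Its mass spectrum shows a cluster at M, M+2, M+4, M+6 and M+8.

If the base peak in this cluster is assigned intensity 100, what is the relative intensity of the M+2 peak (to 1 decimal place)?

Term probabilities: M 0.4275, M+2 0.4048, M+4 0.1437, M+6 0.0227, M+8 0.0013. Base peak = M.
P(M) = C(4,0) × 0.8086^4 × 0.1914^0 = 1 × 0.42749885 × 1.0000 = 0.427499 (base)
P(M+2) = C(4,1) × 0.8086^3 × 0.1914^1 = 4 × 0.52869014 × 0.1914 = 0.404765
Relative intensity = 0.404765 / 0.427499 × 100 = 94.7

94.7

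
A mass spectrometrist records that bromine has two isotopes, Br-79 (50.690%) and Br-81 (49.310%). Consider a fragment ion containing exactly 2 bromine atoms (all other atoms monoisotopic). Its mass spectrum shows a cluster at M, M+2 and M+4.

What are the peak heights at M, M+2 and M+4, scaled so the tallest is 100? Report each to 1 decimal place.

51.4 : 100.0 : 48.6

Each Br atom is independently Br-79 (p = 0.50690) or Br-81 (q = 0.49310); the cluster is the binomial expansion (p + q)^2.
P(M) = 0.50690^2 = 0.256948
P(M+2) = 2 × 0.50690^1 × 0.49310^1 = 0.499905
P(M+4) = 0.49310^2 = 0.243148
The M+2 peak is largest (0.499905); scaling to 100 gives 51.4 : 100.0 : 48.6.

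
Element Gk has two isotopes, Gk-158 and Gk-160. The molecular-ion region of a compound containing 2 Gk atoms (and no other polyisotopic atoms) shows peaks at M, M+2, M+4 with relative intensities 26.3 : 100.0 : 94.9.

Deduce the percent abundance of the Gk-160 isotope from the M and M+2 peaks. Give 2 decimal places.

If p is the fraction of Gk that is Gk-158, then I(M+2)/I(M) = [C(2,1)·p^1·(1−p)] / p^2 = 2·(1−p)/p = 100.0/26.3 = 3.8023
(1−p)/p = 3.8023/2 = 1.9011  ⇒  p = 1/(1 + 1.9011) = 0.3447
Gk-158: 34.47%, Gk-160: 65.53%.

65.53%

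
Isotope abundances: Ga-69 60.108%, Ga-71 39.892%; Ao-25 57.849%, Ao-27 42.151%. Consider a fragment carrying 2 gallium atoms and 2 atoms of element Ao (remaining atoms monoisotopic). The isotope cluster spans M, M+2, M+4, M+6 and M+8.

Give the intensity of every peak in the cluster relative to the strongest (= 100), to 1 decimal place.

34.4 : 95.8 : 100.0 : 46.3 : 8.0

Gallium pattern (n=2): 0.36129717 : 0.47956567 : 0.15913717
Element Ao pattern (n=2): 0.33465068 : 0.48767864 : 0.17767068
Convolve the two distributions (both contribute in 2-u steps):
  M: 0.36129717×0.33465068 = 0.120908
  M+2: 0.36129717×0.48767864 + 0.47956567×0.33465068 = 0.336684
  M+4: 0.36129717×0.17767068 + 0.47956567×0.48767864 + 0.15913717×0.33465068 = 0.351321
  M+6: 0.47956567×0.17767068 + 0.15913717×0.48767864 = 0.162813
  M+8: 0.15913717×0.17767068 = 0.028274
Scale to base peak (0.351321) = 100: 34.4 : 95.8 : 100.0 : 46.3 : 8.0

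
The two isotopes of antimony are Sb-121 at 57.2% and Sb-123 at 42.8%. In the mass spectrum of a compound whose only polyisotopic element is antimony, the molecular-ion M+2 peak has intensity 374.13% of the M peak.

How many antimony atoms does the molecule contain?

The M+2/M ratio from n Sb atoms is n · q/p = n · 0.428/0.572.
n = 3.7413 × 0.572/0.428 = 5.00 ≈ 5

5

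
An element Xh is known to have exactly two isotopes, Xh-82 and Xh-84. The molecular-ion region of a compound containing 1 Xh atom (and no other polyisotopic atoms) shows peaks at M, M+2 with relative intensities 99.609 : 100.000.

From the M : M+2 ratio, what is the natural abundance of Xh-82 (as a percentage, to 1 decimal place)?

Let p = fractional abundance of Xh-82. I(M+2)/I(M) = [C(1,1)·p^0·(1−p)] / p^1 = 1·(1−p)/p = 100.000/99.609 = 1.0039
(1−p)/p = 1.0039/1 = 1.0039  ⇒  p = 1/(1 + 1.0039) = 0.4990
Xh-82: 49.9%, Xh-84: 50.1%.

49.9%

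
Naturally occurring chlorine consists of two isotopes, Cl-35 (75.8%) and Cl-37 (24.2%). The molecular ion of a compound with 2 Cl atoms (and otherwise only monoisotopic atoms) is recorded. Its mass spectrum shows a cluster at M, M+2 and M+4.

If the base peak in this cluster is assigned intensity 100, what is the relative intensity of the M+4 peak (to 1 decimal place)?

10.2

Term probabilities: M 0.5746, M+2 0.3669, M+4 0.0586. Base peak = M.
P(M) = C(2,0) × 0.758^2 × 0.242^0 = 1 × 0.574564 × 1.0000 = 0.574564 (base)
P(M+4) = C(2,2) × 0.758^0 × 0.242^2 = 1 × 1.0000 × 0.058564 = 0.058564
Relative intensity = 0.058564 / 0.574564 × 100 = 10.2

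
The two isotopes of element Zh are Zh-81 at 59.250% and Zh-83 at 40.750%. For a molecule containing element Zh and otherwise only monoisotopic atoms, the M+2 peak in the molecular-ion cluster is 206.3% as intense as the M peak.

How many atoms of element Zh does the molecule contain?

For n independent Zh atoms, I(M+2)/I(M) = n · (abundance Zh-83) / (abundance Zh-81) = n · 0.40750/0.59250.
n = 2.063 × 0.59250/0.40750 = 3.00 ≈ 3

3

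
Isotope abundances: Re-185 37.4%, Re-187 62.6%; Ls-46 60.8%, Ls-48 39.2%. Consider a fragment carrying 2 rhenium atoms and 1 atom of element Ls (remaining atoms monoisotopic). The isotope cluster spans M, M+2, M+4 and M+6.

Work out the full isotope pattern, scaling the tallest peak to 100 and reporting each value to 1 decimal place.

20.2 : 80.5 : 100.0 : 36.4

Rhenium pattern (n=2): 0.139876 : 0.468248 : 0.391876
Element Ls pattern (n=1): 0.6080 : 0.3920
Convolve the two distributions (both contribute in 2-u steps):
  M: 0.139876×0.6080 = 0.085045
  M+2: 0.139876×0.3920 + 0.468248×0.6080 = 0.339526
  M+4: 0.468248×0.3920 + 0.391876×0.6080 = 0.421814
  M+6: 0.391876×0.3920 = 0.153615
Scale to base peak (0.421814) = 100: 20.2 : 80.5 : 100.0 : 36.4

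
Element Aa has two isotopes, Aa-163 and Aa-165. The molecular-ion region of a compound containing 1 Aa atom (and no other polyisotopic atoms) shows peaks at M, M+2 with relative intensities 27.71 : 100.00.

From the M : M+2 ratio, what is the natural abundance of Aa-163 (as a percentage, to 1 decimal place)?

Let p = fractional abundance of Aa-163. I(M+2)/I(M) = [C(1,1)·p^0·(1−p)] / p^1 = 1·(1−p)/p = 100.00/27.71 = 3.6088
(1−p)/p = 3.6088/1 = 3.6088  ⇒  p = 1/(1 + 3.6088) = 0.2170
Aa-163: 21.7%, Aa-165: 78.3%.

21.7%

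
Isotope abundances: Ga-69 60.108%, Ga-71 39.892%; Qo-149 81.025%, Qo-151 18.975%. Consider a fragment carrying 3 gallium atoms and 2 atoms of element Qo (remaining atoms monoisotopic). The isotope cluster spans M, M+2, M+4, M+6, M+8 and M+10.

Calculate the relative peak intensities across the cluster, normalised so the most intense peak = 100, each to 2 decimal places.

40.66 : 100.00 : 93.88 : 41.49 : 8.51 : 0.65

Gallium pattern (n=3): 0.2171685 : 0.432386 : 0.2869625 : 0.063483
Element Qo pattern (n=2): 0.65650506 : 0.30748987 : 0.03600506
Convolve the two distributions (both contribute in 2-u steps):
  M: 0.2171685×0.65650506 = 0.142572
  M+2: 0.2171685×0.30748987 + 0.432386×0.65650506 = 0.350641
  M+4: 0.2171685×0.03600506 + 0.432386×0.30748987 + 0.2869625×0.65650506 = 0.329166
  M+6: 0.432386×0.03600506 + 0.2869625×0.30748987 + 0.063483×0.65650506 = 0.145483
  M+8: 0.2869625×0.03600506 + 0.063483×0.30748987 = 0.029852
  M+10: 0.063483×0.03600506 = 0.002286
Scale to base peak (0.350641) = 100: 40.66 : 100.00 : 93.88 : 41.49 : 8.51 : 0.65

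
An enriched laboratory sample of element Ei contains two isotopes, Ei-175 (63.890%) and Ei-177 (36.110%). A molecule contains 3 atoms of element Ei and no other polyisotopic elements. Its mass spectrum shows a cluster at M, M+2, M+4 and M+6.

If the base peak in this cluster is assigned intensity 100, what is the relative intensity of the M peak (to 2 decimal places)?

58.98

Term probabilities: M 0.2608, M+2 0.4422, M+4 0.2499, M+6 0.0471. Base peak = M+2.
P(M+2) = C(3,1) × 0.63890^2 × 0.36110^1 = 3 × 0.40819321 × 0.3611 = 0.442196 (base)
P(M) = C(3,0) × 0.63890^3 × 0.36110^0 = 1 × 0.26079464 × 1.0000 = 0.260795
Relative intensity = 0.260795 / 0.442196 × 100 = 58.98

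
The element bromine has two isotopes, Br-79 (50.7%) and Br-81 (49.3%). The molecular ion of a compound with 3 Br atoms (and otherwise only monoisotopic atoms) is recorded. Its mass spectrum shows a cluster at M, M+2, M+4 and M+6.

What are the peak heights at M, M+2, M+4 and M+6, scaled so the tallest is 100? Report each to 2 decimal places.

Each Br atom is independently Br-79 (p = 0.507) or Br-81 (q = 0.493); the cluster is the binomial expansion (p + q)^3.
P(M) = 0.507^3 = 0.130324
P(M+2) = 3 × 0.507^2 × 0.493^1 = 0.380175
P(M+4) = 3 × 0.507^1 × 0.493^2 = 0.369678
P(M+6) = 0.493^3 = 0.119823
The M+2 peak is largest (0.380175); scaling to 100 gives 34.28 : 100.00 : 97.24 : 31.52.

34.28 : 100.00 : 97.24 : 31.52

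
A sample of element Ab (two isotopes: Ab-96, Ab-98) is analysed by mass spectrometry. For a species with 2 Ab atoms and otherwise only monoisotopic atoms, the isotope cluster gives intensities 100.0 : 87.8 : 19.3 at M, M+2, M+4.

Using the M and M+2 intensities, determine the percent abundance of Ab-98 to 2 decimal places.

Write p for the Ab-96 fraction. I(M+2)/I(M) = [C(2,1)·p^1·(1−p)] / p^2 = 2·(1−p)/p = 87.8/100.0 = 0.8780
(1−p)/p = 0.8780/2 = 0.4390  ⇒  p = 1/(1 + 0.4390) = 0.6949
Ab-96: 69.49%, Ab-98: 30.51%.

30.51%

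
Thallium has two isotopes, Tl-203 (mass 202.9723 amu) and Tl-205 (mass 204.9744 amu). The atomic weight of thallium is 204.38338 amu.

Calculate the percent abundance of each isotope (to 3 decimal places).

Writing the weighted mean with unknown fraction x of Tl-203:
202.9723·x + 204.9744·(1 − x) = 204.38338
(202.9723 − 204.9744)·x = 204.38338 − 204.9744
x = -0.59102 / -2.0021 = 0.29520 → 29.520% Tl-203, 70.480% Tl-205.

Tl-203: 29.520%, Tl-205: 70.480%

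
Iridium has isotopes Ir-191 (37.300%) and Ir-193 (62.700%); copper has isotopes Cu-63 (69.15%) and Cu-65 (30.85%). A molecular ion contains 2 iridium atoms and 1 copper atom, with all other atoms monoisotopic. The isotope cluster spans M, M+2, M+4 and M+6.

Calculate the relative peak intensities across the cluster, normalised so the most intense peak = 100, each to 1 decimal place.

Iridium pattern (n=2): 0.139129 : 0.467742 : 0.393129
Copper pattern (n=1): 0.6915 : 0.3085
Convolve the two distributions (both contribute in 2-u steps):
  M: 0.139129×0.6915 = 0.096208
  M+2: 0.139129×0.3085 + 0.467742×0.6915 = 0.366365
  M+4: 0.467742×0.3085 + 0.393129×0.6915 = 0.416147
  M+6: 0.393129×0.3085 = 0.121280
Scale to base peak (0.416147) = 100: 23.1 : 88.0 : 100.0 : 29.1

23.1 : 88.0 : 100.0 : 29.1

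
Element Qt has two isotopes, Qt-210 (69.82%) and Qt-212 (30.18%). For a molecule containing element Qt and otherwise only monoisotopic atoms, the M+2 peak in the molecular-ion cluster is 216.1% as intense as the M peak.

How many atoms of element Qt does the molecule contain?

The M+2/M ratio from n Qt atoms is n · q/p = n · 0.3018/0.6982.
n = 2.161 × 0.6982/0.3018 = 5.00 ≈ 5

5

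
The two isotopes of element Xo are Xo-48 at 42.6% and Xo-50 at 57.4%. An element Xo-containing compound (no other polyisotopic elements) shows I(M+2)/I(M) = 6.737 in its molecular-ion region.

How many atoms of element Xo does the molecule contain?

With n Xo atoms, P(M+2)/P(M) = C(n,1)·p^(n−1)q / p^n = n·q/p = n · 0.574/0.426.
n = 6.737 × 0.426/0.574 = 5.00 ≈ 5

5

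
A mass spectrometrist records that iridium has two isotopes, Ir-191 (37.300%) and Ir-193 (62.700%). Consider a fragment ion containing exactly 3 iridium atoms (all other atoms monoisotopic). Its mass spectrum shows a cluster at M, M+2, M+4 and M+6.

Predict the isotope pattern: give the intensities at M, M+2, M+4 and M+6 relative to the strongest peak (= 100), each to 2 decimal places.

The 3 Ir atoms are independent, so intensities follow the terms of (0.37300 + 0.62700)^3.
P(M) = 0.37300^3 = 0.051895
P(M+2) = 3 × 0.37300^2 × 0.62700^1 = 0.261702
P(M+4) = 3 × 0.37300^1 × 0.62700^2 = 0.439911
P(M+6) = 0.62700^3 = 0.246492
The M+4 peak is largest (0.439911); scaling to 100 gives 11.80 : 59.49 : 100.00 : 56.03.

11.80 : 59.49 : 100.00 : 56.03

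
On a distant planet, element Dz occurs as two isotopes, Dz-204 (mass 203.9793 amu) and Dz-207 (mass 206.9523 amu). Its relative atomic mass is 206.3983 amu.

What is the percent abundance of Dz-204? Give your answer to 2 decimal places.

18.63%

Writing the weighted mean with unknown fraction x of Dz-204:
203.9793·x + 206.9523·(1 − x) = 206.3983
(203.9793 − 206.9523)·x = 206.3983 − 206.9523
x = -0.5540 / -2.9730 = 0.18634 → 18.63% Dz-204, 81.37% Dz-207.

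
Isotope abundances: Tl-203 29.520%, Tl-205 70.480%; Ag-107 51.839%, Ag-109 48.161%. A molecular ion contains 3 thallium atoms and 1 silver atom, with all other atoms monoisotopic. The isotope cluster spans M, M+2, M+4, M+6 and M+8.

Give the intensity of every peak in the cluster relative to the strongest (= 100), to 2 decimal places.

3.39 : 27.43 : 80.53 : 100.00 : 42.87

Thallium pattern (n=3): 0.02572463 : 0.18425524 : 0.43991564 : 0.35010449
Silver pattern (n=1): 0.51839 : 0.48161
Convolve the two distributions (both contribute in 2-u steps):
  M: 0.02572463×0.51839 = 0.013335
  M+2: 0.02572463×0.48161 + 0.18425524×0.51839 = 0.107905
  M+4: 0.18425524×0.48161 + 0.43991564×0.51839 = 0.316787
  M+6: 0.43991564×0.48161 + 0.35010449×0.51839 = 0.393358
  M+8: 0.35010449×0.48161 = 0.168614
Scale to base peak (0.393358) = 100: 3.39 : 27.43 : 80.53 : 100.00 : 42.87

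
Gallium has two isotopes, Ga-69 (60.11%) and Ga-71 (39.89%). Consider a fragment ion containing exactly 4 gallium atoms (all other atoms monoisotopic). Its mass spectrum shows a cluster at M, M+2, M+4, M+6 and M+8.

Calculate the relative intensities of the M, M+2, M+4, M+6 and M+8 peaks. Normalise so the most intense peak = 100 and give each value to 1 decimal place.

37.7 : 100.0 : 99.5 : 44.0 : 7.3

The 4 Ga atoms are independent, so intensities follow the terms of (0.6011 + 0.3989)^4.
P(M) = 0.6011^4 = 0.130553
P(M+2) = 4 × 0.6011^3 × 0.3989^1 = 0.346549
P(M+4) = 6 × 0.6011^2 × 0.3989^2 = 0.344963
P(M+6) = 4 × 0.6011^1 × 0.3989^3 = 0.152616
P(M+8) = 0.3989^4 = 0.025320
The M+2 peak is largest (0.346549); scaling to 100 gives 37.7 : 100.0 : 99.5 : 44.0 : 7.3.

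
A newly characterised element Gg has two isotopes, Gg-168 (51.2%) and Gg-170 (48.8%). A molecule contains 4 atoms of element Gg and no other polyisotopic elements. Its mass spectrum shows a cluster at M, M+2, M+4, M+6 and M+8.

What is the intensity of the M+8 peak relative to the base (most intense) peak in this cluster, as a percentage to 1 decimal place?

15.1%

Binomial terms of (0.512 + 0.488)^4: M 0.0687, M+2 0.2620, M+4 0.3746, M+6 0.2380, M+8 0.0567 → M+4 is the base peak.
P(M+4) = C(4,2) × 0.512^2 × 0.488^2 = 6 × 0.262144 × 0.238144 = 0.374568 (base)
P(M+8) = C(4,4) × 0.512^0 × 0.488^4 = 1 × 1.0000 × 0.05671256 = 0.056713
Relative intensity = 0.056713 / 0.374568 × 100 = 15.1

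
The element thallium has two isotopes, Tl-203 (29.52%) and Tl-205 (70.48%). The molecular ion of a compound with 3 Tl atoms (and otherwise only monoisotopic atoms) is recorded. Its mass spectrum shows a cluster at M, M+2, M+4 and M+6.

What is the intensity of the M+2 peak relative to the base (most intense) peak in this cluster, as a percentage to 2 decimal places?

41.88%

Binomial terms of (0.2952 + 0.7048)^3: M 0.0257, M+2 0.1843, M+4 0.4399, M+6 0.3501 → M+4 is the base peak.
P(M+4) = C(3,2) × 0.2952^1 × 0.7048^2 = 3 × 0.2952 × 0.49674304 = 0.439916 (base)
P(M+2) = C(3,1) × 0.2952^2 × 0.7048^1 = 3 × 0.08714304 × 0.7048 = 0.184255
Relative intensity = 0.184255 / 0.439916 × 100 = 41.88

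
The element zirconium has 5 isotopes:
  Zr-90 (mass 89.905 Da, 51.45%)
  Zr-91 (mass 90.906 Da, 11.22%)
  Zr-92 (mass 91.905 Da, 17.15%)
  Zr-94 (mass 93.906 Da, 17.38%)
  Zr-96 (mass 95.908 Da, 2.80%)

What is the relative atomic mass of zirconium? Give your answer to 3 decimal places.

91.224 Da

Average mass = Σ (abundance × isotope mass) = 0.5145 × 89.905 + 0.1122 × 90.906 + 0.1715 × 91.905 + 0.1738 × 93.906 + 0.0280 × 95.908
= 46.2561 + 10.1997 + 15.7617 + 16.3209 + 2.6854 = 91.2238 Da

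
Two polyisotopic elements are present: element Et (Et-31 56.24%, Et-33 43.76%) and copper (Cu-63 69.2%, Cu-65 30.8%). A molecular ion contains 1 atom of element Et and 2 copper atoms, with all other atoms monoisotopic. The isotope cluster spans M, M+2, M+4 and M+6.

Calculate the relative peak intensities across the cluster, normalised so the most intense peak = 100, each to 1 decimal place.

59.9 : 100.0 : 53.4 : 9.2

Element Et pattern (n=1): 0.5624 : 0.4376
Copper pattern (n=2): 0.478864 : 0.426272 : 0.094864
Convolve the two distributions (both contribute in 2-u steps):
  M: 0.5624×0.478864 = 0.269313
  M+2: 0.5624×0.426272 + 0.4376×0.478864 = 0.449286
  M+4: 0.5624×0.094864 + 0.4376×0.426272 = 0.239888
  M+6: 0.4376×0.094864 = 0.041512
Scale to base peak (0.449286) = 100: 59.9 : 100.0 : 53.4 : 9.2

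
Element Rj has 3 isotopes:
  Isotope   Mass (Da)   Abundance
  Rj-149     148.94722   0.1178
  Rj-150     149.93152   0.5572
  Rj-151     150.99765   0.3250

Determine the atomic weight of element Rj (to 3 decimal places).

150.162 Da

Weight each isotope mass by its fractional abundance: 0.1178 × 148.94722 + 0.5572 × 149.93152 + 0.3250 × 150.99765
= 17.545983 + 83.541843 + 49.074236 = 150.162062 Da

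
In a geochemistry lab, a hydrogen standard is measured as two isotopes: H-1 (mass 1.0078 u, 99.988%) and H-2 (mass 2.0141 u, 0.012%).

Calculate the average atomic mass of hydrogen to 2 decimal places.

1.01 u

The abundance-weighted mean is 0.99988 × 1.0078 + 0.00012 × 2.0141
= 1.00768 + 0.00024 = 1.00792 u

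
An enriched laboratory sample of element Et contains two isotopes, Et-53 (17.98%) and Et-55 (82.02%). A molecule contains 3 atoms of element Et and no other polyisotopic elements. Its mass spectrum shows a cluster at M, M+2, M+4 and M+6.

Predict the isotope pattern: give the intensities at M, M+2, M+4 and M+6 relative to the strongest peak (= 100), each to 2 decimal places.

The 3 Et atoms are independent, so intensities follow the terms of (0.1798 + 0.8202)^3.
P(M) = 0.1798^3 = 0.005813
P(M+2) = 3 × 0.1798^2 × 0.8202^1 = 0.079546
P(M+4) = 3 × 0.1798^1 × 0.8202^2 = 0.362870
P(M+6) = 0.8202^3 = 0.551772
The M+6 peak is largest (0.551772); scaling to 100 gives 1.05 : 14.42 : 65.76 : 100.00.

1.05 : 14.42 : 65.76 : 100.00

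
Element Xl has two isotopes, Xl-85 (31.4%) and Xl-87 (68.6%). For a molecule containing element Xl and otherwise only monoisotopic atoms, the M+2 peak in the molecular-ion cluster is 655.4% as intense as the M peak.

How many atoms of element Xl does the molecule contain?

3

The M+2/M ratio from n Xl atoms is n · q/p = n · 0.686/0.314.
n = 6.554 × 0.314/0.686 = 3.00 ≈ 3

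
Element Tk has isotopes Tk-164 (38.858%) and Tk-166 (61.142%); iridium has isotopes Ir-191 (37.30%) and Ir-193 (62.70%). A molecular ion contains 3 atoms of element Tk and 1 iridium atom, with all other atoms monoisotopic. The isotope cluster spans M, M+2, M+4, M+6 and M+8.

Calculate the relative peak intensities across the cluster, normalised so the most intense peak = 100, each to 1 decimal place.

6.1 : 39.1 : 93.8 : 100.0 : 40.0

Element Tk pattern (n=3): 0.05867341 : 0.27696302 : 0.43579373 : 0.22856984
Iridium pattern (n=1): 0.3730 : 0.6270
Convolve the two distributions (both contribute in 2-u steps):
  M: 0.05867341×0.3730 = 0.021885
  M+2: 0.05867341×0.6270 + 0.27696302×0.3730 = 0.140095
  M+4: 0.27696302×0.6270 + 0.43579373×0.3730 = 0.336207
  M+6: 0.43579373×0.6270 + 0.22856984×0.3730 = 0.358499
  M+8: 0.22856984×0.6270 = 0.143313
Scale to base peak (0.358499) = 100: 6.1 : 39.1 : 93.8 : 100.0 : 40.0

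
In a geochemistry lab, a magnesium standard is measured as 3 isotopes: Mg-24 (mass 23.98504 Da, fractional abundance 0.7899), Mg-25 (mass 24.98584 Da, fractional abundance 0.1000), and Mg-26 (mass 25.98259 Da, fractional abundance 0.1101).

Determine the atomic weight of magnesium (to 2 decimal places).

Average mass = Σ (abundance × isotope mass) = 0.7899 × 23.98504 + 0.1000 × 24.98584 + 0.1101 × 25.98259
= 18.945783 + 2.498584 + 2.860683 = 24.305050 Da

24.31 Da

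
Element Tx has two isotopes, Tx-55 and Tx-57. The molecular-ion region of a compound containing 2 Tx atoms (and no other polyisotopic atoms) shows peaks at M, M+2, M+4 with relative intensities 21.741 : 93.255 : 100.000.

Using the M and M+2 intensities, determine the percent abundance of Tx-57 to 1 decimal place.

Write p for the Tx-55 fraction. I(M+2)/I(M) = [C(2,1)·p^1·(1−p)] / p^2 = 2·(1−p)/p = 93.255/21.741 = 4.2894
(1−p)/p = 4.2894/2 = 2.1447  ⇒  p = 1/(1 + 2.1447) = 0.3180
Tx-55: 31.8%, Tx-57: 68.2%.

68.2%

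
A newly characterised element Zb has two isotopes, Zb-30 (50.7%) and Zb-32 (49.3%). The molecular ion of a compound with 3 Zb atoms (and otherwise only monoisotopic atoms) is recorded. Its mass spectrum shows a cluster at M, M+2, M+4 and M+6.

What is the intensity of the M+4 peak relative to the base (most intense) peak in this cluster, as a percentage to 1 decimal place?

97.2%

Term probabilities: M 0.1303, M+2 0.3802, M+4 0.3697, M+6 0.1198. Base peak = M+2.
P(M+2) = C(3,1) × 0.507^2 × 0.493^1 = 3 × 0.257049 × 0.4930 = 0.380175 (base)
P(M+4) = C(3,2) × 0.507^1 × 0.493^2 = 3 × 0.5070 × 0.243049 = 0.369678
Relative intensity = 0.369678 / 0.380175 × 100 = 97.2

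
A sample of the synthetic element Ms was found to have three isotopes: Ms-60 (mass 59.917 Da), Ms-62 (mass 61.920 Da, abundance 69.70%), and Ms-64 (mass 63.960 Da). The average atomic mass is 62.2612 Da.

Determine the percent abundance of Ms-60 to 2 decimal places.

6.85%

The remaining 30.30% is split between Ms-60 (fraction x) and Ms-64 (fraction 0.3030 − x).
Substituting: 59.917x + 63.960(0.3030 − x) = 19.10296
(59.917 − 63.960)x = -0.27692  ⇒  x = 0.06849, y = 0.23451
Ms-60: 6.85%, Ms-64: 23.45%.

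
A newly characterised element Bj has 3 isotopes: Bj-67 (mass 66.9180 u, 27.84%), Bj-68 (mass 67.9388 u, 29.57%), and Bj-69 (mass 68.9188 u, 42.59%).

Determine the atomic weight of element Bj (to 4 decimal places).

The abundance-weighted mean is 0.2784 × 66.9180 + 0.2957 × 67.9388 + 0.4259 × 68.9188
= 18.62997 + 20.08950 + 29.35252 = 68.07199 u

68.0720 u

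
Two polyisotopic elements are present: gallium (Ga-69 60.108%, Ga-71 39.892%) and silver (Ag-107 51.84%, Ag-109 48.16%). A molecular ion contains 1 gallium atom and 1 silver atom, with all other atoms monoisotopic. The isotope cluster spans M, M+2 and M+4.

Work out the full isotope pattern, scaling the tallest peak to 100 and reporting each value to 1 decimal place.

Gallium pattern (n=1): 0.60108 : 0.39892
Silver pattern (n=1): 0.5184 : 0.4816
Convolve the two distributions (both contribute in 2-u steps):
  M: 0.60108×0.5184 = 0.311600
  M+2: 0.60108×0.4816 + 0.39892×0.5184 = 0.496280
  M+4: 0.39892×0.4816 = 0.192120
Scale to base peak (0.496280) = 100: 62.8 : 100.0 : 38.7

62.8 : 100.0 : 38.7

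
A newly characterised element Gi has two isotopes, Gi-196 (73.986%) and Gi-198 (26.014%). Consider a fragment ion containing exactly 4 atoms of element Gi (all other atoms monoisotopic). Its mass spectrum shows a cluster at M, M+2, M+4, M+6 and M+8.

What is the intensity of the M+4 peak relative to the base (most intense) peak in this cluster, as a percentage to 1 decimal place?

52.7%

(0.73986 + 0.26014)^4 gives M 0.2996, M+2 0.4214, M+4 0.2223, M+6 0.0521, M+8 0.0046; the largest is M+2.
P(M+2) = C(4,1) × 0.73986^3 × 0.26014^1 = 4 × 0.40499405 × 0.26014 = 0.421421 (base)
P(M+4) = C(4,2) × 0.73986^2 × 0.26014^2 = 6 × 0.54739282 × 0.06767282 = 0.222262
Relative intensity = 0.222262 / 0.421421 × 100 = 52.7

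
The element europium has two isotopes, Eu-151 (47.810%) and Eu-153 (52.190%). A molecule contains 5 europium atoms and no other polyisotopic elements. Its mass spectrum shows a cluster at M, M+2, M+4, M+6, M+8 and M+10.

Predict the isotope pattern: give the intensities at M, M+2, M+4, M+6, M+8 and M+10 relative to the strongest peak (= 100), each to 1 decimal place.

The 5 Eu atoms are independent, so intensities follow the terms of (0.47810 + 0.52190)^5.
P(M) = 0.47810^5 = 0.024980
P(M+2) = 5 × 0.47810^4 × 0.52190^1 = 0.136343
P(M+4) = 10 × 0.47810^3 × 0.52190^2 = 0.297667
P(M+6) = 10 × 0.47810^2 × 0.52190^3 = 0.324937
P(M+8) = 5 × 0.47810^1 × 0.52190^4 = 0.177353
P(M+10) = 0.52190^5 = 0.038720
The M+6 peak is largest (0.324937); scaling to 100 gives 7.7 : 42.0 : 91.6 : 100.0 : 54.6 : 11.9.

7.7 : 42.0 : 91.6 : 100.0 : 54.6 : 11.9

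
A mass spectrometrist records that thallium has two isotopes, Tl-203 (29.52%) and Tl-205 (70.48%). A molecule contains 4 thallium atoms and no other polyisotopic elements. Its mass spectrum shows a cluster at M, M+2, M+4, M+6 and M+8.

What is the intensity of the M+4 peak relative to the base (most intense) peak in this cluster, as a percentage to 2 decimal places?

62.83%

Term probabilities: M 0.0076, M+2 0.0725, M+4 0.2597, M+6 0.4134, M+8 0.2468. Base peak = M+6.
P(M+6) = C(4,3) × 0.2952^1 × 0.7048^3 = 4 × 0.2952 × 0.35010449 = 0.413403 (base)
P(M+4) = C(4,2) × 0.2952^2 × 0.7048^2 = 6 × 0.08714304 × 0.49674304 = 0.259726
Relative intensity = 0.259726 / 0.413403 × 100 = 62.83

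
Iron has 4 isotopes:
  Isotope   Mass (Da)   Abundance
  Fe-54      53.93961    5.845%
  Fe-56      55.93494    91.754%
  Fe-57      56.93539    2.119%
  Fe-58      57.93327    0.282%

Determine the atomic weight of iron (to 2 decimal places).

Average mass = Σ (abundance × isotope mass) = 0.05845 × 53.93961 + 0.91754 × 55.93494 + 0.02119 × 56.93539 + 0.00282 × 57.93327
= 3.152770 + 51.322545 + 1.206461 + 0.163372 = 55.845148 Da

55.85 Da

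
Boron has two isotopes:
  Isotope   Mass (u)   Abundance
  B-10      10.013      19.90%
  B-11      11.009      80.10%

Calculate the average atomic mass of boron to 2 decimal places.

10.81 u

Weight each isotope mass by its fractional abundance: 0.1990 × 10.013 + 0.8010 × 11.009
= 1.9926 + 8.8182 = 10.8108 u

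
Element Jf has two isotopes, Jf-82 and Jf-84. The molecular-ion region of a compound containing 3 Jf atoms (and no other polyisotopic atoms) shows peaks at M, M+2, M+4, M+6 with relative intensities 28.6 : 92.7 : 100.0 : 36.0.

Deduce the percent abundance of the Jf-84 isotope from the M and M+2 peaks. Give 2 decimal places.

51.93%

If p is the fraction of Jf that is Jf-82, then I(M+2)/I(M) = [C(3,1)·p^2·(1−p)] / p^3 = 3·(1−p)/p = 92.7/28.6 = 3.2413
(1−p)/p = 3.2413/3 = 1.0804  ⇒  p = 1/(1 + 1.0804) = 0.4807
Jf-82: 48.07%, Jf-84: 51.93%.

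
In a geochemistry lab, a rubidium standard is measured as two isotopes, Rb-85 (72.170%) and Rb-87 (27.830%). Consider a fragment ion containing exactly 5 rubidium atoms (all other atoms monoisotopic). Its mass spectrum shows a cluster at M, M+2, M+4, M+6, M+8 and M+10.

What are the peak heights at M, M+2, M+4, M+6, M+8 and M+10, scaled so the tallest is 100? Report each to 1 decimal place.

51.9 : 100.0 : 77.1 : 29.7 : 5.7 : 0.4

Each Rb atom is independently Rb-85 (p = 0.72170) or Rb-87 (q = 0.27830); the cluster is the binomial expansion (p + q)^5.
P(M) = 0.72170^5 = 0.195787
P(M+2) = 5 × 0.72170^4 × 0.27830^1 = 0.377494
P(M+4) = 10 × 0.72170^3 × 0.27830^2 = 0.291136
P(M+6) = 10 × 0.72170^2 × 0.27830^3 = 0.112267
P(M+8) = 5 × 0.72170^1 × 0.27830^4 = 0.021646
P(M+10) = 0.27830^5 = 0.001669
The M+2 peak is largest (0.377494); scaling to 100 gives 51.9 : 100.0 : 77.1 : 29.7 : 5.7 : 0.4.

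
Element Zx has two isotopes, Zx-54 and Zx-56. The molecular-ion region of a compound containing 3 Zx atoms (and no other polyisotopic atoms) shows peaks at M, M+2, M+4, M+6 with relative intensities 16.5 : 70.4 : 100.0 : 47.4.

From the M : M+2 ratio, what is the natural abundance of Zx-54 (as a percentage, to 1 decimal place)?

41.3%

Let p = fractional abundance of Zx-54. I(M+2)/I(M) = [C(3,1)·p^2·(1−p)] / p^3 = 3·(1−p)/p = 70.4/16.5 = 4.2667
(1−p)/p = 4.2667/3 = 1.4222  ⇒  p = 1/(1 + 1.4222) = 0.4128
Zx-54: 41.3%, Zx-56: 58.7%.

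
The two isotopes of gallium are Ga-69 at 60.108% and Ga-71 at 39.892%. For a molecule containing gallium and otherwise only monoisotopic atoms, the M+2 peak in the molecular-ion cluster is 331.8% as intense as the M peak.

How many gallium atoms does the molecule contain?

5

With n Ga atoms, P(M+2)/P(M) = C(n,1)·p^(n−1)q / p^n = n·q/p = n · 0.39892/0.60108.
n = 3.318 × 0.60108/0.39892 = 5.00 ≈ 5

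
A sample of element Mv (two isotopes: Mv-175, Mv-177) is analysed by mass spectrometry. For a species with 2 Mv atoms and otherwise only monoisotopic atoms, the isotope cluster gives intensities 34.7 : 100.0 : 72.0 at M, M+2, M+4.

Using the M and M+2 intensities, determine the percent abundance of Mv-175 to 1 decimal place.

Let p = fractional abundance of Mv-175. I(M+2)/I(M) = [C(2,1)·p^1·(1−p)] / p^2 = 2·(1−p)/p = 100.0/34.7 = 2.8818
(1−p)/p = 2.8818/2 = 1.4409  ⇒  p = 1/(1 + 1.4409) = 0.4097
Mv-175: 41.0%, Mv-177: 59.0%.

41.0%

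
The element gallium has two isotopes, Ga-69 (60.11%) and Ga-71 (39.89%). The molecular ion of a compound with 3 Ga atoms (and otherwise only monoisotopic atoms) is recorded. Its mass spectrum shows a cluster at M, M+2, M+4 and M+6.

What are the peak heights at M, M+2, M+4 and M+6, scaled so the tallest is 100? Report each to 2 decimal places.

50.23 : 100.00 : 66.36 : 14.68

Expanding (0.6011 + 0.3989)^3:
P(M) = 0.6011^3 = 0.217190
P(M+2) = 3 × 0.6011^2 × 0.3989^1 = 0.432393
P(M+4) = 3 × 0.6011^1 × 0.3989^2 = 0.286943
P(M+6) = 0.3989^3 = 0.063473
The M+2 peak is largest (0.432393); scaling to 100 gives 50.23 : 100.00 : 66.36 : 14.68.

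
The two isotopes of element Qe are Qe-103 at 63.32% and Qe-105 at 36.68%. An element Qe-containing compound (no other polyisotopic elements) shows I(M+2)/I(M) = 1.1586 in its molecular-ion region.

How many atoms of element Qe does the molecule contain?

With n Qe atoms, P(M+2)/P(M) = C(n,1)·p^(n−1)q / p^n = n·q/p = n · 0.3668/0.6332.
n = 1.1586 × 0.6332/0.3668 = 2.00 ≈ 2

2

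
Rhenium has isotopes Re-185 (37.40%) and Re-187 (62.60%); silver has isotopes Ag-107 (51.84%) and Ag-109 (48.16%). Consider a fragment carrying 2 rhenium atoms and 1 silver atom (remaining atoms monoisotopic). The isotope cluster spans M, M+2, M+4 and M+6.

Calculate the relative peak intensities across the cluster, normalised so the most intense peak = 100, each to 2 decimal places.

Rhenium pattern (n=2): 0.139876 : 0.468248 : 0.391876
Silver pattern (n=1): 0.5184 : 0.4816
Convolve the two distributions (both contribute in 2-u steps):
  M: 0.139876×0.5184 = 0.072512
  M+2: 0.139876×0.4816 + 0.468248×0.5184 = 0.310104
  M+4: 0.468248×0.4816 + 0.391876×0.5184 = 0.428657
  M+6: 0.391876×0.4816 = 0.188727
Scale to base peak (0.428657) = 100: 16.92 : 72.34 : 100.00 : 44.03

16.92 : 72.34 : 100.00 : 44.03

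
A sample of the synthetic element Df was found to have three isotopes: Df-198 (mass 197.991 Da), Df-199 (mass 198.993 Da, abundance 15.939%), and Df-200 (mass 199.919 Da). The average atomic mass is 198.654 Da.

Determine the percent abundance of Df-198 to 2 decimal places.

57.96%

Let x and y be the fractions of Df-198 and Df-200. Then x + y = 1 − 0.15939 = 0.84061 and 197.991x + 199.919y = 198.654 − 0.15939×198.993 = 166.93650573.
Substituting: 197.991x + 199.919(0.84061 − x) = 166.93650573
(197.991 − 199.919)x = -1.11740486  ⇒  x = 0.57957, y = 0.26104
Df-198: 57.96%, Df-200: 26.10%.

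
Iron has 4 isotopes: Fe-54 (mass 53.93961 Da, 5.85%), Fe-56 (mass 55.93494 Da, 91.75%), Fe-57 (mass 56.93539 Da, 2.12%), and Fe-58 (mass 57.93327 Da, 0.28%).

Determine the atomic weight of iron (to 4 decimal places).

The abundance-weighted mean is 0.0585 × 53.93961 + 0.9175 × 55.93494 + 0.0212 × 56.93539 + 0.0028 × 57.93327
= 3.155467 + 51.320307 + 1.207030 + 0.162213 = 55.845017 Da

55.8450 Da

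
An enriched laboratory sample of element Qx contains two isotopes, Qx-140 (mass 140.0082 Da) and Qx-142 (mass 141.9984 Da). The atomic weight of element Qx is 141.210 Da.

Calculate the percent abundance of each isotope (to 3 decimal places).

Writing the weighted mean with unknown fraction x of Qx-140:
140.0082·x + 141.9984·(1 − x) = 141.210
(140.0082 − 141.9984)·x = 141.210 − 141.9984
x = -0.7884 / -1.9902 = 0.39614 → 39.614% Qx-140, 60.386% Qx-142.

Qx-140: 39.614%, Qx-142: 60.386%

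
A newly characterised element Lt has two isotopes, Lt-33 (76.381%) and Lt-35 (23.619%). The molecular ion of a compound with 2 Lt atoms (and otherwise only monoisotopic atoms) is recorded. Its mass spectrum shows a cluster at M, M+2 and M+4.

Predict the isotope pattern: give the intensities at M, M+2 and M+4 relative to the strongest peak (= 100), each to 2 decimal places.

Expanding (0.76381 + 0.23619)^2:
P(M) = 0.76381^2 = 0.583406
P(M+2) = 2 × 0.76381^1 × 0.23619^1 = 0.360809
P(M+4) = 0.23619^2 = 0.055786
The M peak is largest (0.583406); scaling to 100 gives 100.00 : 61.85 : 9.56.

100.00 : 61.85 : 9.56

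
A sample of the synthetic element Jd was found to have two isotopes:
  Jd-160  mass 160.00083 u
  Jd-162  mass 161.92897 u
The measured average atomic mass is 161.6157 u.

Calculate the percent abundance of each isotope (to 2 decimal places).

Jd-160: 16.25%, Jd-162: 83.75%

Writing the weighted mean with unknown fraction x of Jd-160:
160.00083·x + 161.92897·(1 − x) = 161.6157
(160.00083 − 161.92897)·x = 161.6157 − 161.92897
x = -0.31327 / -1.92814 = 0.16247 → 16.25% Jd-160, 83.75% Jd-162.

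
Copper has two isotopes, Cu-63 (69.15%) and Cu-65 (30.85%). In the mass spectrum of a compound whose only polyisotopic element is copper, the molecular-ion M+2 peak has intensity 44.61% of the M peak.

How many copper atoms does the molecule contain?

For n independent Cu atoms, I(M+2)/I(M) = n · (abundance Cu-65) / (abundance Cu-63) = n · 0.3085/0.6915.
n = 0.4461 × 0.6915/0.3085 = 1.00 ≈ 1

1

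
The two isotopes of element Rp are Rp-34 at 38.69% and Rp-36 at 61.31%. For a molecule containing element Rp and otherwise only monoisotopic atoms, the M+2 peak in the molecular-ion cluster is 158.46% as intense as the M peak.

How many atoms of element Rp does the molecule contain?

1

For n independent Rp atoms, I(M+2)/I(M) = n · (abundance Rp-36) / (abundance Rp-34) = n · 0.6131/0.3869.
n = 1.5846 × 0.3869/0.6131 = 1.00 ≈ 1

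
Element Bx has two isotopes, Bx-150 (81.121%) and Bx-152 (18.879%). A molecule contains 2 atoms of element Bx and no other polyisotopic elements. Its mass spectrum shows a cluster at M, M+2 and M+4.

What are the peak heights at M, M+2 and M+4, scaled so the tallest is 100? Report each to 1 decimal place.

100.0 : 46.5 : 5.4

Each Bx atom is independently Bx-150 (p = 0.81121) or Bx-152 (q = 0.18879); the cluster is the binomial expansion (p + q)^2.
P(M) = 0.81121^2 = 0.658062
P(M+2) = 2 × 0.81121^1 × 0.18879^1 = 0.306297
P(M+4) = 0.18879^2 = 0.035642
The M peak is largest (0.658062); scaling to 100 gives 100.0 : 46.5 : 5.4.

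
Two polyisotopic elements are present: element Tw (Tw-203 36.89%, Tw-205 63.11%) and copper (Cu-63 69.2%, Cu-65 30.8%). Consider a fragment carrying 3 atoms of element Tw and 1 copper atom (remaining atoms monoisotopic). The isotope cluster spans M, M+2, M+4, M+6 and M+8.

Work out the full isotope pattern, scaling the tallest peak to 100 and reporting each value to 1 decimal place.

9.0 : 50.4 : 100.0 : 80.6 : 20.1

Element Tw pattern (n=3): 0.05020257 : 0.25765391 : 0.44078446 : 0.25135906
Copper pattern (n=1): 0.6920 : 0.3080
Convolve the two distributions (both contribute in 2-u steps):
  M: 0.05020257×0.6920 = 0.034740
  M+2: 0.05020257×0.3080 + 0.25765391×0.6920 = 0.193759
  M+4: 0.25765391×0.3080 + 0.44078446×0.6920 = 0.384380
  M+6: 0.44078446×0.3080 + 0.25135906×0.6920 = 0.309702
  M+8: 0.25135906×0.3080 = 0.077419
Scale to base peak (0.384380) = 100: 9.0 : 50.4 : 100.0 : 80.6 : 20.1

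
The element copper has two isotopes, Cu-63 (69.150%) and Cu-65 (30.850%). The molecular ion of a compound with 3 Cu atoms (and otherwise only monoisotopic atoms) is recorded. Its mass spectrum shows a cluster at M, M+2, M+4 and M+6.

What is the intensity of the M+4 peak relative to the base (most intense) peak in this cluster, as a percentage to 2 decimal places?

(0.69150 + 0.30850)^3 gives M 0.3307, M+2 0.4425, M+4 0.1974, M+6 0.0294; the largest is M+2.
P(M+2) = C(3,1) × 0.69150^2 × 0.30850^1 = 3 × 0.47817225 × 0.3085 = 0.442548 (base)
P(M+4) = C(3,2) × 0.69150^1 × 0.30850^2 = 3 × 0.6915 × 0.09517225 = 0.197435
Relative intensity = 0.197435 / 0.442548 × 100 = 44.61

44.61%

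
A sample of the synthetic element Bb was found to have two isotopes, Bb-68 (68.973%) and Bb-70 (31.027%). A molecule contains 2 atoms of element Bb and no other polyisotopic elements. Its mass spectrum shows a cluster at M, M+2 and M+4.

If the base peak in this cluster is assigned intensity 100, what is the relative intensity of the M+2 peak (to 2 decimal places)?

(0.68973 + 0.31027)^2 gives M 0.4757, M+2 0.4280, M+4 0.0963; the largest is M.
P(M) = C(2,0) × 0.68973^2 × 0.31027^0 = 1 × 0.47572747 × 1.0000 = 0.475727 (base)
P(M+2) = C(2,1) × 0.68973^1 × 0.31027^1 = 2 × 0.68973 × 0.31027 = 0.428005
Relative intensity = 0.428005 / 0.475727 × 100 = 89.97

89.97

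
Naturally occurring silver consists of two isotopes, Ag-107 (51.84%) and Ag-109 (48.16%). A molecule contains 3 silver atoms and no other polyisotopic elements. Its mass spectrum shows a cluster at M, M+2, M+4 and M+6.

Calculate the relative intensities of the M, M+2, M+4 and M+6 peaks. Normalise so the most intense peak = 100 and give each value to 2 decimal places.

The 3 Ag atoms are independent, so intensities follow the terms of (0.5184 + 0.4816)^3.
P(M) = 0.5184^3 = 0.139314
P(M+2) = 3 × 0.5184^2 × 0.4816^1 = 0.388273
P(M+4) = 3 × 0.5184^1 × 0.4816^2 = 0.360711
P(M+6) = 0.4816^3 = 0.111702
The M+2 peak is largest (0.388273); scaling to 100 gives 35.88 : 100.00 : 92.90 : 28.77.

35.88 : 100.00 : 92.90 : 28.77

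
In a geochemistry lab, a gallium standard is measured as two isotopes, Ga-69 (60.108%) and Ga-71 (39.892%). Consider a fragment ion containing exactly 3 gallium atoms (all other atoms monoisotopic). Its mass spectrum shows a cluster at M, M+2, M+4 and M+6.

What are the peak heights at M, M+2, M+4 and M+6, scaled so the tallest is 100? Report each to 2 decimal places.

50.23 : 100.00 : 66.37 : 14.68

Expanding (0.60108 + 0.39892)^3:
P(M) = 0.60108^3 = 0.217169
P(M+2) = 3 × 0.60108^2 × 0.39892^1 = 0.432386
P(M+4) = 3 × 0.60108^1 × 0.39892^2 = 0.286963
P(M+6) = 0.39892^3 = 0.063483
The M+2 peak is largest (0.432386); scaling to 100 gives 50.23 : 100.00 : 66.37 : 14.68.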